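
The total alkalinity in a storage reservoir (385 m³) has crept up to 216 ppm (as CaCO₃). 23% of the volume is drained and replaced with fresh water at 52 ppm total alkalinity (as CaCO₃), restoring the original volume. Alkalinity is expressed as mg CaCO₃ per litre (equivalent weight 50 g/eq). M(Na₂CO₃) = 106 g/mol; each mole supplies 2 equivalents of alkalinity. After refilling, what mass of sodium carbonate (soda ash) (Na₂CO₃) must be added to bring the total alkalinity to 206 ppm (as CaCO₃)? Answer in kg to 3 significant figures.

Volume: 385 m³ = 385,000 L.
After draining 23% and refilling: 216 × 0.77 + 52 × 0.23 = 178.28 ppm.
Deficit to target: 206 − 178.28 = 27.72 mg/L.
As CaCO₃: 27.72 mg/L × 385,000 L = 10,670 g; ÷ 50 g/eq ÷ 2 = 106.7 mol Na₂CO₃.
Mass: 106.7 × 106 = 11,310 g.

11.3 kg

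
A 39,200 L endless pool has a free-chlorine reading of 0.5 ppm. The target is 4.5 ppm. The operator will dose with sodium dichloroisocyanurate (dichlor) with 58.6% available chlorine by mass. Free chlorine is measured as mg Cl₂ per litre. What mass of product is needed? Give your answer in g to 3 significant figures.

Chlorine deficit: 4.5 − 0.5 = 4 ppm = 4 mg/L as Cl₂.
Cl₂ equivalent needed: 4 mg/L × 39,200 L = 156,800 mg = 156.8 g.
Product at 58.6% available chlorine: 156.8 / 0.586 = 267.6 g.

268 g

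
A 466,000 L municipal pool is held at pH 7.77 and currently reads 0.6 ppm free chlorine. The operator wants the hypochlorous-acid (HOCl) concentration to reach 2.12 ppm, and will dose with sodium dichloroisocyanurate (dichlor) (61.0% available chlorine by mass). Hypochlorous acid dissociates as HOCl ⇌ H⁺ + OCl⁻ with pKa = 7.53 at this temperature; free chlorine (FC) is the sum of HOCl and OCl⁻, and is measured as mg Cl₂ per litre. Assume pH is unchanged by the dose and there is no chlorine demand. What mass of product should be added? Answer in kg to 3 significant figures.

[OCl⁻]/[HOCl] = 10^(pH − pKa) = 10^(7.77 − 7.53) = 1.738; fraction as HOCl = 1/(1 + 1.738) = 0.3653.
Free chlorine required for 2.12 ppm HOCl: 2.12 / 0.3653 = 5.804 ppm.
FC to add: 5.804 − 0.6 = 5.204 mg/L as Cl₂.
Cl₂ equivalent: 5.204 mg/L × 466,000 L = 2425 g.
Product at 61.0% available Cl: 2425 / 0.61 = 3976 g.

3.98 kg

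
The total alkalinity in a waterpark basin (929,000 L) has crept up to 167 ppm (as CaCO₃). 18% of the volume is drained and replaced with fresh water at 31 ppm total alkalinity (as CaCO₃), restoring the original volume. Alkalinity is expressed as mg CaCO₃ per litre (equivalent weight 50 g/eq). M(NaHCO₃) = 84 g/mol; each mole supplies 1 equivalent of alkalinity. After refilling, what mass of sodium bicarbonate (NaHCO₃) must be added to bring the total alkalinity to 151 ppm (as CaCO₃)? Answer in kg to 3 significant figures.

After draining 18% and refilling: 167 × 0.82 + 31 × 0.18 = 142.52 ppm.
Deficit to target: 151 − 142.52 = 8.48 mg/L.
As CaCO₃: 8.48 mg/L × 929,000 L = 7878 g; ÷ 50 g/eq ÷ 1 = 157.6 mol NaHCO₃.
Mass: 157.6 × 84 = 13,230 g.

13.2 kg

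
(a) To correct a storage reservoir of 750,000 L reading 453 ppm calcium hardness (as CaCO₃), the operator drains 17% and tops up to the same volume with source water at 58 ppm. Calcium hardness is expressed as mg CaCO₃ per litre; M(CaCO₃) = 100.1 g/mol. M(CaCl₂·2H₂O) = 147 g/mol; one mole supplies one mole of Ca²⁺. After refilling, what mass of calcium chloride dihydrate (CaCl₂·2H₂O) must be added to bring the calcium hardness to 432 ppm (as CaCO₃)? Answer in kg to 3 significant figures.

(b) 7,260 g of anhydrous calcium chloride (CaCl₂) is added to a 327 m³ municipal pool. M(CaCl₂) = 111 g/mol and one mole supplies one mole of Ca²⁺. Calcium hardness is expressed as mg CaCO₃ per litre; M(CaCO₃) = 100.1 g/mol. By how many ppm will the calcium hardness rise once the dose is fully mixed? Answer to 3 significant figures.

(a) After draining 17% and refilling: 453 × 0.83 + 58 × 0.17 = 385.85 ppm.
(a) Deficit to target: 432 − 385.85 = 46.15 mg/L.
(a) As CaCO₃: 46.15 mg/L × 750,000 L = 34,610 g; ÷ 100.1 = 345.8 mol Ca²⁺.
(a) Mass: 345.8 × 147 = 50,830 g.

(b) Volume: 327 m³ = 327,000 L.
(b) Moles of Ca²⁺: 7,260 g ÷ 111 g/mol = 65.41 mol.
(b) As CaCO₃: 65.41 mol × 100.1 g/mol = 6547 g.
(b) Rise: 6547 g / 327,000 L × 1000 = 20.02 mg/L.

(a) 50.8 kg; (b) 20.0 ppm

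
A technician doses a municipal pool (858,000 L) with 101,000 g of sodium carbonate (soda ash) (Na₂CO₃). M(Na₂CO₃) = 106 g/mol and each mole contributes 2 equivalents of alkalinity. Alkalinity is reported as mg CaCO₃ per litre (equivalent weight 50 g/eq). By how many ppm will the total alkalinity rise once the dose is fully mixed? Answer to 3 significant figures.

Moles of Na₂CO₃: 101,000 g ÷ 106 g/mol = 952.8 mol → 1906 eq of alkalinity.
As CaCO₃: 1906 eq × 50 g/eq = 95,280 g.
Rise: 95,280 g / 858,000 L × 1000 = 111.1 mg/L.

111 ppm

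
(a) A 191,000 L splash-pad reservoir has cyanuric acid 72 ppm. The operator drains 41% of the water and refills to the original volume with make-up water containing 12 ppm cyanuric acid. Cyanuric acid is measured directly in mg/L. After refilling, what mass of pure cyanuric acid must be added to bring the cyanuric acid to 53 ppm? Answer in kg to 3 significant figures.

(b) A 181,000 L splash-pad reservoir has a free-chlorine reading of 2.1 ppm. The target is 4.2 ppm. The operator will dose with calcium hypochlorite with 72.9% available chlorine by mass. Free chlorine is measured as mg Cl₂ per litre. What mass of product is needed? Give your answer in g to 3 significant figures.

(a) After draining 41% and refilling: 72 × 0.59 + 12 × 0.41 = 47.4 ppm.
(a) Deficit to target: 53 − 47.4 = 5.6 mg/L.
(a) Mass: 5.6 mg/L × 191,000 L = 1070 g cyanuric acid.

(b) Chlorine deficit: 4.2 − 2.1 = 2.1 ppm = 2.1 mg/L as Cl₂.
(b) Cl₂ equivalent needed: 2.1 mg/L × 181,000 L = 380,100 mg = 380.1 g.
(b) Product at 72.9% available chlorine: 380.1 / 0.729 = 521.4 g.

(a) 1.07 kg; (b) 521 g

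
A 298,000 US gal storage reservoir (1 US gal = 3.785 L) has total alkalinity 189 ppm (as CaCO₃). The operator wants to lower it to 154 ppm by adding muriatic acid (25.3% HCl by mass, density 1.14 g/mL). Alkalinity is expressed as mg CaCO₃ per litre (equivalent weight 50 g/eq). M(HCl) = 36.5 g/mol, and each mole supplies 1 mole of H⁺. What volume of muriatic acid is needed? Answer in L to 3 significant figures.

99.9 L

Volume: 298,000 US gal × 3.785 L/gal = 1,127,930 L.
Alkalinity to neutralize: (189 − 154) = 35 mg/L as CaCO₃ × 1,127,930 L = 39,480 g as CaCO₃.
Equivalents of H⁺ required: 39,480 ÷ 50 g/eq = 789.6 eq = 789.6 mol HCl.
Mass of HCl: 789.6 × 36.5 = 28,820 g.
Mass of 25.3% solution: 28,820 / 0.253 = 113,900 g.
Volume: 113,900 g ÷ 1.14 g/mL = 99,920 mL.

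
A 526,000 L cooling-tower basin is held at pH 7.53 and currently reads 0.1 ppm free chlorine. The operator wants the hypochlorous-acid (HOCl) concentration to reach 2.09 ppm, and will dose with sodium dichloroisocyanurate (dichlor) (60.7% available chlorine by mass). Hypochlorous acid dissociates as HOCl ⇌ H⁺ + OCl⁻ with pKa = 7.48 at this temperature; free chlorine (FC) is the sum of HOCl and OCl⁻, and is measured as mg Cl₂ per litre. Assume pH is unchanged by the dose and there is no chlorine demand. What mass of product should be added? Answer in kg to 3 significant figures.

3.76 kg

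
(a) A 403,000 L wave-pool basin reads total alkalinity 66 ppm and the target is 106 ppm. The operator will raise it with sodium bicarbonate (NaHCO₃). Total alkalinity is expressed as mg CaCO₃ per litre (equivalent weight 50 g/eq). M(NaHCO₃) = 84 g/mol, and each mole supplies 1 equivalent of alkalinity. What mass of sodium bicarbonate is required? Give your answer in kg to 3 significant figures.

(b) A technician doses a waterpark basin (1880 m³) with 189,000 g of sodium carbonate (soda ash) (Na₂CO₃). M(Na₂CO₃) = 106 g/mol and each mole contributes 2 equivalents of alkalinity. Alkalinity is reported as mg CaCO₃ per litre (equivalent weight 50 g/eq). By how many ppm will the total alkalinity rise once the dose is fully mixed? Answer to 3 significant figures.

(a) 27.1 kg; (b) 94.8 ppm

(a) Alkalinity to add: (106 − 66) = 40 mg/L as CaCO₃ × 403,000 L = 16,120 g as CaCO₃.
(a) Equivalents: 16,120 g ÷ 50 g/eq = 322.4 eq.
(a) NaHCO₃ supplies 1 eq per mole → 322.4 mol.
(a) Mass: 322.4 mol × 84 g/mol = 27,080 g.

(b) Volume: 1880 m³ = 1,880,000 L.
(b) Moles of Na₂CO₃: 189,000 g ÷ 106 g/mol = 1783 mol → 3566 eq of alkalinity.
(b) As CaCO₃: 3566 eq × 50 g/eq = 178,300 g.
(b) Rise: 178,300 g / 1,880,000 L × 1000 = 94.84 mg/L.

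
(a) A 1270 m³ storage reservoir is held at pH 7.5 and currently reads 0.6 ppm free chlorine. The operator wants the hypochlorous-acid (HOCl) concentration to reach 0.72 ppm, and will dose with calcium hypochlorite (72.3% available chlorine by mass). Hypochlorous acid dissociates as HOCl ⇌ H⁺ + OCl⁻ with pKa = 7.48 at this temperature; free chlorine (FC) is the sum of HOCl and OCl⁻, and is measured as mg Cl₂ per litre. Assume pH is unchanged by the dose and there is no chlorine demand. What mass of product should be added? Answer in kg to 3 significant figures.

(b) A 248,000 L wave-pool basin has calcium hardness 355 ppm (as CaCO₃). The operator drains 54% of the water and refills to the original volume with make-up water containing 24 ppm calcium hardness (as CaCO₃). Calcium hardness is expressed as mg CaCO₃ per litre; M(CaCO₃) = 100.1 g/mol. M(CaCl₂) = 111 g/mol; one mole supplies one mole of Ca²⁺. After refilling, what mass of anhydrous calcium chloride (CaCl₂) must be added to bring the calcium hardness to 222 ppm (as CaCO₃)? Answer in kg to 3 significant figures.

(a) 1.54 kg; (b) 12.6 kg

(a) Volume: 1270 m³ = 1,270,000 L.
(a) [OCl⁻]/[HOCl] = 10^(pH − pKa) = 10^(7.5 − 7.48) = 1.047; fraction as HOCl = 1/(1 + 1.047) = 0.4885.
(a) Free chlorine required for 0.72 ppm HOCl: 0.72 / 0.4885 = 1.474 ppm.
(a) FC to add: 1.474 − 0.6 = 0.8739 mg/L as Cl₂.
(a) Cl₂ equivalent: 0.8739 mg/L × 1,270,000 L = 1110 g.
(a) Product at 72.3% available Cl: 1110 / 0.723 = 1535 g.

(b) After draining 54% and refilling: 355 × 0.46 + 24 × 0.54 = 176.26 ppm.
(b) Deficit to target: 222 − 176.26 = 45.74 mg/L.
(b) As CaCO₃: 45.74 mg/L × 248,000 L = 11,340 g; ÷ 100.1 = 113.3 mol Ca²⁺.
(b) Mass: 113.3 × 111 = 12,580 g.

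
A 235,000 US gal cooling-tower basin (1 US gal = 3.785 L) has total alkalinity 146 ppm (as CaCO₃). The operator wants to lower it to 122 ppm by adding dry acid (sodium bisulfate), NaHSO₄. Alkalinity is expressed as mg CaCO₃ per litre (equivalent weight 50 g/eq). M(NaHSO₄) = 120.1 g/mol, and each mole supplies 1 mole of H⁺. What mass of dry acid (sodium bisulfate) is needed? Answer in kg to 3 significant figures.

Volume: 235,000 US gal × 3.785 L/gal = 889,475 L.
Alkalinity to neutralize: (146 − 122) = 24 mg/L as CaCO₃ × 889,475 L = 21,350 g as CaCO₃.
Equivalents of H⁺ required: 21,350 ÷ 50 g/eq = 426.9 eq = 426.9 mol NaHSO₄.
Mass of NaHSO₄: 426.9 × 120.1 = 51,280 g.

51.3 kg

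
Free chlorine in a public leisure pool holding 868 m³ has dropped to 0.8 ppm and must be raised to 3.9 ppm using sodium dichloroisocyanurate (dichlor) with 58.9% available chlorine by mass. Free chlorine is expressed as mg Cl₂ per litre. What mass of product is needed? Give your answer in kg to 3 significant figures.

4.57 kg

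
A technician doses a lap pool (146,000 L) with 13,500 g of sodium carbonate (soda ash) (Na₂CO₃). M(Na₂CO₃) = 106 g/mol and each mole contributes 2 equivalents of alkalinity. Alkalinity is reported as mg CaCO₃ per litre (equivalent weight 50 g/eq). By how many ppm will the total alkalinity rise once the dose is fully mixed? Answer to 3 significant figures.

87.2 ppm

Moles of Na₂CO₃: 13,500 g ÷ 106 g/mol = 127.4 mol → 254.7 eq of alkalinity.
As CaCO₃: 254.7 eq × 50 g/eq = 12,740 g.
Rise: 12,740 g / 146,000 L × 1000 = 87.23 mg/L.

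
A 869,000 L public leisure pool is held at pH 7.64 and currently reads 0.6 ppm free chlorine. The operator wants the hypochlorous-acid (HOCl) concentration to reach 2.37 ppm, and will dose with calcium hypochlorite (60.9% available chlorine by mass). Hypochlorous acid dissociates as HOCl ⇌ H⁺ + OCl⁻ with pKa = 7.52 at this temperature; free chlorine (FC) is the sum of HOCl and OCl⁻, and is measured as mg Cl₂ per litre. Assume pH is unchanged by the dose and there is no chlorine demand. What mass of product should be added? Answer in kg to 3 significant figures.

[OCl⁻]/[HOCl] = 10^(pH − pKa) = 10^(7.64 − 7.52) = 1.318; fraction as HOCl = 1/(1 + 1.318) = 0.4314.
Free chlorine required for 2.37 ppm HOCl: 2.37 / 0.4314 = 5.494 ppm.
FC to add: 5.494 − 0.6 = 4.894 mg/L as Cl₂.
Cl₂ equivalent: 4.894 mg/L × 869,000 L = 4253 g.
Product at 60.9% available Cl: 4253 / 0.609 = 6984 g.

6.98 kg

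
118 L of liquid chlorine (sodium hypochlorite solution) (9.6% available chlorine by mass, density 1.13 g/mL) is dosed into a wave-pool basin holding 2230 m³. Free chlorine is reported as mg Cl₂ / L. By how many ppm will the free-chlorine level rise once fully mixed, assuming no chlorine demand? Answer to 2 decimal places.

Volume: 2230 m³ = 2,230,000 L.
Mass of solution: 118 L × 1000 mL/L × 1.13 g/mL = 133,300 g.
Available chlorine delivered: 133,300 g × 0.096 = 12,800 g as Cl₂.
Concentration rise: 12,800 g / 2,230,000 L = 5.74 mg/L = 5.74 ppm.

5.74 ppm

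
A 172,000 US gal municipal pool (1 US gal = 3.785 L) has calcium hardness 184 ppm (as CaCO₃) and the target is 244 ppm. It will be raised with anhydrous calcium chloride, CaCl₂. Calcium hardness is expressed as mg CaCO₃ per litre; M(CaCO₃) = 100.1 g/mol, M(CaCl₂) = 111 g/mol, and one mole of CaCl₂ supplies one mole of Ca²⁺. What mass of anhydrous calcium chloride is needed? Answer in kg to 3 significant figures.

Volume: 172,000 US gal × 3.785 L/gal = 651,020 L.
Hardness to add: (244 − 184) = 60 mg/L as CaCO₃ × 651,020 L = 39,060 g as CaCO₃.
Moles of Ca²⁺ (1 mol Ca²⁺ ≡ 1 mol CaCO₃): 39,060 / 100.1 g/mol = 390.2 mol.
Mass of CaCl₂: 390.2 × 111 = 43,310 g.

43.3 kg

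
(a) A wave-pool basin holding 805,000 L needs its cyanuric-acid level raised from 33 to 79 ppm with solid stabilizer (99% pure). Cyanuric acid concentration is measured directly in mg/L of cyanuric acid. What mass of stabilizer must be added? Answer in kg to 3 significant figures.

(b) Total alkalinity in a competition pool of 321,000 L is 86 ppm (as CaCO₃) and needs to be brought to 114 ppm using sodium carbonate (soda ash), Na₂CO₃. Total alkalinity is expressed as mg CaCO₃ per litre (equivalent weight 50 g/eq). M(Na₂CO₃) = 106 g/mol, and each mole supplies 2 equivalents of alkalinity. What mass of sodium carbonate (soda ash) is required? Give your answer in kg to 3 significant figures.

(a) 37.4 kg; (b) 9.53 kg

(a) CYA to add: (79 − 33) = 46 mg/L × 805,000 L = 37,030 g cyanuric acid.
(a) At 99% purity: 37,030 / 0.99 = 37,400 g product.

(b) Alkalinity to add: (114 − 86) = 28 mg/L as CaCO₃ × 321,000 L = 8988 g as CaCO₃.
(b) Equivalents: 8988 g ÷ 50 g/eq = 179.8 eq.
(b) Each mole of Na₂CO₃ supplies 2 eq, so 179.8 / 2 = 89.88 mol.
(b) Mass: 89.88 mol × 106 g/mol = 9527 g.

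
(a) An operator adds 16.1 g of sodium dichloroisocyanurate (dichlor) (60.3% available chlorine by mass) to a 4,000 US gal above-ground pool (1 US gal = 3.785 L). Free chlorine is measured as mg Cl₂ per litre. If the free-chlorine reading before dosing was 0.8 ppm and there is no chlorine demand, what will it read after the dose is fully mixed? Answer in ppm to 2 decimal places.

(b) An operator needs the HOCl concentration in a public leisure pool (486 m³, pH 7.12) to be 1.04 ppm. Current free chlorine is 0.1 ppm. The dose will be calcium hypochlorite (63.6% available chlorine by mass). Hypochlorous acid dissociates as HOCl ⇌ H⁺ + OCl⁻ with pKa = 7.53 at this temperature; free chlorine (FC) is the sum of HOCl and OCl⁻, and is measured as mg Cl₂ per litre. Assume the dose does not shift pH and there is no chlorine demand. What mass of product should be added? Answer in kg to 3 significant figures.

(a) 1.44 ppm; (b) 1.03 kg

(a) Volume: 4,000 US gal × 3.785 L/gal = 15,140 L.
(a) Available chlorine delivered: 16.1 g × 0.603 = 9.708 g as Cl₂.
(a) Concentration rise: 9.708 g / 15,140 L = 0.6412 mg/L = 0.64 ppm.
(a) Final FC: 0.8 + 0.64 = 1.44 ppm.

(b) Volume: 486 m³ = 486,000 L.
(b) [OCl⁻]/[HOCl] = 10^(pH − pKa) = 10^(7.12 − 7.53) = 0.389; fraction as HOCl = 1/(1 + 0.389) = 0.7199.
(b) Free chlorine required for 1.04 ppm HOCl: 1.04 / 0.7199 = 1.445 ppm.
(b) FC to add: 1.445 − 0.1 = 1.345 mg/L as Cl₂.
(b) Cl₂ equivalent: 1.345 mg/L × 486,000 L = 653.5 g.
(b) Product at 63.6% available Cl: 653.5 / 0.636 = 1027 g.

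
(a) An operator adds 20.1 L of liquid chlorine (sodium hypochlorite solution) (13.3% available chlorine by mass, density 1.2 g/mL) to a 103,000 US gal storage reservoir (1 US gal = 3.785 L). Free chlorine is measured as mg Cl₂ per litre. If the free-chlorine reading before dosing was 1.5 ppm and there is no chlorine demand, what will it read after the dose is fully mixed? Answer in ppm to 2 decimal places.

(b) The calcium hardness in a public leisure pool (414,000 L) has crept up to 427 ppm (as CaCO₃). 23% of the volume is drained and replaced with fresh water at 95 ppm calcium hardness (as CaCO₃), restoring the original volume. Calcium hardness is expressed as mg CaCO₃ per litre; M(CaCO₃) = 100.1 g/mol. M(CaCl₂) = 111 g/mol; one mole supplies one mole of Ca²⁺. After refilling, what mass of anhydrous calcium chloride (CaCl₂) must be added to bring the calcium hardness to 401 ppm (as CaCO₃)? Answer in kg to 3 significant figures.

(a) Volume: 103,000 US gal × 3.785 L/gal = 389,855 L.
(a) Mass of solution: 20.1 L × 1000 mL/L × 1.2 g/mL = 24,120 g.
(a) Available chlorine delivered: 24,120 g × 0.133 = 3208 g as Cl₂.
(a) Concentration rise: 3208 g / 389,855 L = 8.229 mg/L = 8.23 ppm.
(a) Final FC: 1.5 + 8.23 = 9.73 ppm.

(b) After draining 23% and refilling: 427 × 0.77 + 95 × 0.23 = 350.64 ppm.
(b) Deficit to target: 401 − 350.64 = 50.36 mg/L.
(b) As CaCO₃: 50.36 mg/L × 414,000 L = 20,850 g; ÷ 100.1 = 208.3 mol Ca²⁺.
(b) Mass: 208.3 × 111 = 23,120 g.

(a) 9.73 ppm; (b) 23.1 kg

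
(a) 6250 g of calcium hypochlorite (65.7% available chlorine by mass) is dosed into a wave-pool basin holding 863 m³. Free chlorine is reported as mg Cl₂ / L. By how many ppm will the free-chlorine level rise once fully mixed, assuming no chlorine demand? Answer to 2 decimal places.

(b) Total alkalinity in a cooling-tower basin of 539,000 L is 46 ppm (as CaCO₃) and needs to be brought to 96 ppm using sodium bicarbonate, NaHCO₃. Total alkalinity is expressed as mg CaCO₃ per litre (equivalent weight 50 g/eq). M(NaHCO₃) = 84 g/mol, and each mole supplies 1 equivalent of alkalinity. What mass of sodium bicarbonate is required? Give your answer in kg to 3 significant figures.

(a) Volume: 863 m³ = 863,000 L.
(a) Available chlorine delivered: 6250 g × 0.657 = 4106 g as Cl₂.
(a) Concentration rise: 4106 g / 863,000 L = 4.758 mg/L = 4.76 ppm.

(b) Alkalinity to add: (96 − 46) = 50 mg/L as CaCO₃ × 539,000 L = 26,950 g as CaCO₃.
(b) Equivalents: 26,950 g ÷ 50 g/eq = 539 eq.
(b) NaHCO₃ supplies 1 eq per mole → 539 mol.
(b) Mass: 539 mol × 84 g/mol = 45,280 g.

(a) 4.76 ppm; (b) 45.3 kg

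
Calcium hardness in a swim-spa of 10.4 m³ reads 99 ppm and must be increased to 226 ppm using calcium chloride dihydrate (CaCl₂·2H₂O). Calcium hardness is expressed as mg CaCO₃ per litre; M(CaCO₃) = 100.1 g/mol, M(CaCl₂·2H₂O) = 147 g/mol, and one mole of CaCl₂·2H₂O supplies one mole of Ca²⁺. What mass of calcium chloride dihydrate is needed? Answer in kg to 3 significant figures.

1.94 kg

Volume: 10.4 m³ = 10,400 L.
Hardness to add: (226 − 99) = 127 mg/L as CaCO₃ × 10,400 L = 1321 g as CaCO₃.
Moles of Ca²⁺ (1 mol Ca²⁺ ≡ 1 mol CaCO₃): 1321 / 100.1 g/mol = 13.19 mol.
Mass of CaCl₂·2H₂O: 13.19 × 147 = 1940 g.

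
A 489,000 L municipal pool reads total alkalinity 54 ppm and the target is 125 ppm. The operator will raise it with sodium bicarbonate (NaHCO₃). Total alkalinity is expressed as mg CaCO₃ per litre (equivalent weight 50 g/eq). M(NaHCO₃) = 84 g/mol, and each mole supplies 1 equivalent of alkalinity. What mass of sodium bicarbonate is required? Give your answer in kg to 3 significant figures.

58.3 kg

Alkalinity to add: (125 − 54) = 71 mg/L as CaCO₃ × 489,000 L = 34,720 g as CaCO₃.
Equivalents: 34,720 g ÷ 50 g/eq = 694.4 eq.
NaHCO₃ supplies 1 eq per mole → 694.4 mol.
Mass: 694.4 mol × 84 g/mol = 58,330 g.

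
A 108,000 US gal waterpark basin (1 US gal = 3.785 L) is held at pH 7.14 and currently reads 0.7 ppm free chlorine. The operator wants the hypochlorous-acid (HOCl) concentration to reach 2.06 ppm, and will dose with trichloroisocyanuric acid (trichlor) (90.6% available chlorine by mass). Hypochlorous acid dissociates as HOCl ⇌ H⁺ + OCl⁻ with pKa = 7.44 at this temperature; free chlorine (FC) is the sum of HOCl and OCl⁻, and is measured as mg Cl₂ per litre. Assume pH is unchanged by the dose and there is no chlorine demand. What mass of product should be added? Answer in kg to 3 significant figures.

1.08 kg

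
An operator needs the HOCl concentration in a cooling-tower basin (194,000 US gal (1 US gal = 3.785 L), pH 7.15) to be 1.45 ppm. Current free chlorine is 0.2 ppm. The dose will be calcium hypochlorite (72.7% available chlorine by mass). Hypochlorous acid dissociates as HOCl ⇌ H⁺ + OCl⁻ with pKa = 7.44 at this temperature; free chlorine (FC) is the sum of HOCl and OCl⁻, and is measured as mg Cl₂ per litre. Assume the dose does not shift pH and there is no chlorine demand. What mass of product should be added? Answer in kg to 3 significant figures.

2.01 kg

Volume: 194,000 US gal × 3.785 L/gal = 734,290 L.
[OCl⁻]/[HOCl] = 10^(pH − pKa) = 10^(7.15 − 7.44) = 0.5129; fraction as HOCl = 1/(1 + 0.5129) = 0.661.
Free chlorine required for 1.45 ppm HOCl: 1.45 / 0.661 = 2.194 ppm.
FC to add: 2.194 − 0.2 = 1.994 mg/L as Cl₂.
Cl₂ equivalent: 1.994 mg/L × 734,290 L = 1464 g.
Product at 72.7% available Cl: 1464 / 0.727 = 2014 g.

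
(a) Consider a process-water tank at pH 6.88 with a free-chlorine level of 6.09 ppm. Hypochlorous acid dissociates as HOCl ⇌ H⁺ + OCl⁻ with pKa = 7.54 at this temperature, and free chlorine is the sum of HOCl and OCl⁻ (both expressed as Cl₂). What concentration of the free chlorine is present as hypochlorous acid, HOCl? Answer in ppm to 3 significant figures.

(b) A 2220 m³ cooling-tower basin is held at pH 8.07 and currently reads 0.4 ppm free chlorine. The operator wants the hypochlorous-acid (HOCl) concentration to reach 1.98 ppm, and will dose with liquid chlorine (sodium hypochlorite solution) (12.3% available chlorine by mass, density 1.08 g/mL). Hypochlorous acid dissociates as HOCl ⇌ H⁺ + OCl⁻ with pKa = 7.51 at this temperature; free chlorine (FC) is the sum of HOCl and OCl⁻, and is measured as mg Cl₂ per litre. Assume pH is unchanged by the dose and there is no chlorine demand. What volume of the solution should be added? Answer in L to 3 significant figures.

(a) [OCl⁻]/[HOCl] = 10^(pH − pKa) = 10^(6.88 − 7.54) = 10^-0.66 = 0.2188.
(a) Fraction as HOCl = 1 / (1 + 0.2188) = 0.8205.
(a) HOCl = 0.8205 × 6.09 ppm = 4.997 ppm.

(b) Volume: 2220 m³ = 2,220,000 L.
(b) [OCl⁻]/[HOCl] = 10^(pH − pKa) = 10^(8.07 − 7.51) = 3.631; fraction as HOCl = 1/(1 + 3.631) = 0.2159.
(b) Free chlorine required for 1.98 ppm HOCl: 1.98 / 0.2159 = 9.169 ppm.
(b) FC to add: 9.169 − 0.4 = 8.769 mg/L as Cl₂.
(b) Cl₂ equivalent: 8.769 mg/L × 2,220,000 L = 19,470 g.
(b) Product at 12.3% available Cl: 19,470 / 0.123 = 158,300 g.
(b) Volume: 158,300 g ÷ 1.08 g/mL = 146,500 mL.

(a) 5.00 ppm; (b) 147 L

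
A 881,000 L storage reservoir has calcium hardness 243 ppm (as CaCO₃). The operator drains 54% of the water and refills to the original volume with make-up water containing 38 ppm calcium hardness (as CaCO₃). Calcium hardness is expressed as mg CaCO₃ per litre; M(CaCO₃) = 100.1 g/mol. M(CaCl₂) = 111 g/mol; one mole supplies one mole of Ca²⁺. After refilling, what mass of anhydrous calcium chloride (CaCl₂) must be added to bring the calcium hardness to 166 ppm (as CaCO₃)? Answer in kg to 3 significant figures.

After draining 54% and refilling: 243 × 0.46 + 38 × 0.54 = 132.3 ppm.
Deficit to target: 166 − 132.3 = 33.7 mg/L.
As CaCO₃: 33.7 mg/L × 881,000 L = 29,690 g; ÷ 100.1 = 296.6 mol Ca²⁺.
Mass: 296.6 × 111 = 32,920 g.

32.9 kg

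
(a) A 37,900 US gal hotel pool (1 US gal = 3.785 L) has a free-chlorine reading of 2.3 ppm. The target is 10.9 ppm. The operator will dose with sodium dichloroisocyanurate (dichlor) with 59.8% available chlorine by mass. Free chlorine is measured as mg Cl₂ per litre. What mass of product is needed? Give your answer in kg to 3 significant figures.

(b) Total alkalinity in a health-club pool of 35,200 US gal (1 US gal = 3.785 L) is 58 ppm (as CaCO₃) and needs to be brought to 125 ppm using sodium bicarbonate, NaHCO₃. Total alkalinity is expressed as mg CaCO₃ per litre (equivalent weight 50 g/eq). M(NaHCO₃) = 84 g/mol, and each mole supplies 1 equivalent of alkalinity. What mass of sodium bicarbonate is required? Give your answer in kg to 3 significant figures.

(a) Volume: 37,900 US gal × 3.785 L/gal = 143,452 L.
(a) Chlorine deficit: 10.9 − 2.3 = 8.6 ppm = 8.6 mg/L as Cl₂.
(a) Cl₂ equivalent needed: 8.6 mg/L × 143,452 L = 1,234,000 mg = 1234 g.
(a) Product at 59.8% available chlorine: 1234 / 0.598 = 2063 g.

(b) Volume: 35,200 US gal × 3.785 L/gal = 133,232 L.
(b) Alkalinity to add: (125 − 58) = 67 mg/L as CaCO₃ × 133,232 L = 8927 g as CaCO₃.
(b) Equivalents: 8927 g ÷ 50 g/eq = 178.5 eq.
(b) NaHCO₃ supplies 1 eq per mole → 178.5 mol.
(b) Mass: 178.5 mol × 84 g/mol = 15,000 g.

(a) 2.06 kg; (b) 15.0 kg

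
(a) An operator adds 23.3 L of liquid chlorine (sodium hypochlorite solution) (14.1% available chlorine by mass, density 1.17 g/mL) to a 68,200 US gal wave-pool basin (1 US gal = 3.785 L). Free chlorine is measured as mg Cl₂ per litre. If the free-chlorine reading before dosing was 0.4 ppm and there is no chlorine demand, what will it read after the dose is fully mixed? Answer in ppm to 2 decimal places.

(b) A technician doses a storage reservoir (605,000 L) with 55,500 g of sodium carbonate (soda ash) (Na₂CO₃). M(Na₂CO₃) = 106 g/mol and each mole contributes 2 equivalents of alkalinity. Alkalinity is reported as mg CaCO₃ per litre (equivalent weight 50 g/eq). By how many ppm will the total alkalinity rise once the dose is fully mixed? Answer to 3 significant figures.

(a) 15.29 ppm; (b) 86.5 ppm

(a) Volume: 68,200 US gal × 3.785 L/gal = 258,137 L.
(a) Mass of solution: 23.3 L × 1000 mL/L × 1.17 g/mL = 27,260 g.
(a) Available chlorine delivered: 27,260 g × 0.141 = 3844 g as Cl₂.
(a) Concentration rise: 3844 g / 258,137 L = 14.89 mg/L = 14.89 ppm.
(a) Final FC: 0.4 + 14.89 = 15.29 ppm.

(b) Moles of Na₂CO₃: 55,500 g ÷ 106 g/mol = 523.6 mol → 1047 eq of alkalinity.
(b) As CaCO₃: 1047 eq × 50 g/eq = 52,360 g.
(b) Rise: 52,360 g / 605,000 L × 1000 = 86.54 mg/L.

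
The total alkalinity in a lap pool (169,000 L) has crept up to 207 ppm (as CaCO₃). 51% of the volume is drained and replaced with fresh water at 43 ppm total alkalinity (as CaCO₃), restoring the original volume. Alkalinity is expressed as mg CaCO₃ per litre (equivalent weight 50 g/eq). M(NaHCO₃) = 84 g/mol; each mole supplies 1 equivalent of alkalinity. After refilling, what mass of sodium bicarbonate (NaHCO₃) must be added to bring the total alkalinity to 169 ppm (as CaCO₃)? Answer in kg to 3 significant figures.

13.0 kg

After draining 51% and refilling: 207 × 0.49 + 43 × 0.51 = 123.36 ppm.
Deficit to target: 169 − 123.36 = 45.64 mg/L.
As CaCO₃: 45.64 mg/L × 169,000 L = 7713 g; ÷ 50 g/eq ÷ 1 = 154.3 mol NaHCO₃.
Mass: 154.3 × 84 = 12,960 g.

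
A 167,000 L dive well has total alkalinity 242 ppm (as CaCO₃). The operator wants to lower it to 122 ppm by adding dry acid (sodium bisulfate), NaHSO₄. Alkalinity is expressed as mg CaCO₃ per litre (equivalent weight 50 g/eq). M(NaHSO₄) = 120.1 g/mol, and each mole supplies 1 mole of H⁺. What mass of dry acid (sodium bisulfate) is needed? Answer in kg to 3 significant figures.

48.1 kg

Alkalinity to neutralize: (242 − 122) = 120 mg/L as CaCO₃ × 167,000 L = 20,040 g as CaCO₃.
Equivalents of H⁺ required: 20,040 ÷ 50 g/eq = 400.8 eq = 400.8 mol NaHSO₄.
Mass of NaHSO₄: 400.8 × 120.1 = 48,140 g.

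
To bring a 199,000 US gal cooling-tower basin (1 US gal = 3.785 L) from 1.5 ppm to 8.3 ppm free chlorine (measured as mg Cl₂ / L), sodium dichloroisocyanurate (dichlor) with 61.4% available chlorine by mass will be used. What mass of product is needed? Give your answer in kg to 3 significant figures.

Volume: 199,000 US gal × 3.785 L/gal = 753,215 L.
Chlorine deficit: 8.3 − 1.5 = 6.8 ppm = 6.8 mg/L as Cl₂.
Cl₂ equivalent needed: 6.8 mg/L × 753,215 L = 5,122,000 mg = 5122 g.
Product at 61.4% available chlorine: 5122 / 0.614 = 8342 g.

8.34 kg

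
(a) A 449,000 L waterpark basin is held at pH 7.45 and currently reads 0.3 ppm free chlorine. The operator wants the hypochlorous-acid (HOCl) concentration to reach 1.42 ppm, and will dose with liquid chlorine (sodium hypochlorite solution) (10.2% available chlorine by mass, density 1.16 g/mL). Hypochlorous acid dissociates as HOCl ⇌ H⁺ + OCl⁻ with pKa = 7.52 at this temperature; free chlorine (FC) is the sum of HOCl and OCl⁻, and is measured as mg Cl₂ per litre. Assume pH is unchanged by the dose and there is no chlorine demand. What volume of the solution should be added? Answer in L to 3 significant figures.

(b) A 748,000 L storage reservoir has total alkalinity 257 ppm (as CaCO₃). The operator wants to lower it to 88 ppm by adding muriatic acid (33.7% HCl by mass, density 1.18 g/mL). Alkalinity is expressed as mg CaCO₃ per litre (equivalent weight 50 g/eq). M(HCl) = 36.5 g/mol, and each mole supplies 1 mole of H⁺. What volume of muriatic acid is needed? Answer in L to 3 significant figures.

(a) 8.84 L; (b) 232 L

(a) [OCl⁻]/[HOCl] = 10^(pH − pKa) = 10^(7.45 − 7.52) = 0.8511; fraction as HOCl = 1/(1 + 0.8511) = 0.5402.
(a) Free chlorine required for 1.42 ppm HOCl: 1.42 / 0.5402 = 2.629 ppm.
(a) FC to add: 2.629 − 0.3 = 2.329 mg/L as Cl₂.
(a) Cl₂ equivalent: 2.329 mg/L × 449,000 L = 1046 g.
(a) Product at 10.2% available Cl: 1046 / 0.102 = 10,250 g.
(a) Volume: 10,250 g ÷ 1.16 g/mL = 8837 mL.

(b) Alkalinity to neutralize: (257 − 88) = 169 mg/L as CaCO₃ × 748,000 L = 126,400 g as CaCO₃.
(b) Equivalents of H⁺ required: 126,400 ÷ 50 g/eq = 2528 eq = 2528 mol HCl.
(b) Mass of HCl: 2528 × 36.5 = 92,280 g.
(b) Mass of 33.7% solution: 92,280 / 0.337 = 273,800 g.
(b) Volume: 273,800 g ÷ 1.18 g/mL = 232,100 mL.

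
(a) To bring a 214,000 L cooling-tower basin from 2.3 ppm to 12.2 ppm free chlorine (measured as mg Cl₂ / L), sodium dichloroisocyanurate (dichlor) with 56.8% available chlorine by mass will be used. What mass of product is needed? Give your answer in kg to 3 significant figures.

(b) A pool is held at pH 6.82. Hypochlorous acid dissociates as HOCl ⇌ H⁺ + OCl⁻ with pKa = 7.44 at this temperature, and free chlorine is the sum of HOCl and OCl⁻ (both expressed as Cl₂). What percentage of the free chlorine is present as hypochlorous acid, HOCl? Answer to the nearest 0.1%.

(a) 3.73 kg; (b) 80.7%

(a) Chlorine deficit: 12.2 − 2.3 = 9.9 ppm = 9.9 mg/L as Cl₂.
(a) Cl₂ equivalent needed: 9.9 mg/L × 214,000 L = 2,119,000 mg = 2119 g.
(a) Product at 56.8% available chlorine: 2119 / 0.568 = 3730 g.

(b) [OCl⁻]/[HOCl] = 10^(pH − pKa) = 10^(6.82 − 7.44) = 10^-0.62 = 0.2399.
(b) Fraction as HOCl = 1 / (1 + 0.2399) = 0.8065.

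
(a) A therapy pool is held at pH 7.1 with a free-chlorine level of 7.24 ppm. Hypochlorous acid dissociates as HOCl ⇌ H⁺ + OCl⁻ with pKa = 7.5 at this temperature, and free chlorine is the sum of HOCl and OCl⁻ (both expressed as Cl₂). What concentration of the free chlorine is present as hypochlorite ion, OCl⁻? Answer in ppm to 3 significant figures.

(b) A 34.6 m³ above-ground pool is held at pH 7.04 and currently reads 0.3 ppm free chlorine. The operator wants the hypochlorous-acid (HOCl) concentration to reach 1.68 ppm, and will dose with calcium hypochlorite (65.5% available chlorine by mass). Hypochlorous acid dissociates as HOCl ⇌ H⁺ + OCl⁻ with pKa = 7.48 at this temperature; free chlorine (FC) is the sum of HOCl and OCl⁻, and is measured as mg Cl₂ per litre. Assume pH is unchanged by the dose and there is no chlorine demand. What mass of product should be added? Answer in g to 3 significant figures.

(a) [OCl⁻]/[HOCl] = 10^(pH − pKa) = 10^(7.1 − 7.5) = 10^-0.40 = 0.3981.
(a) Fraction as HOCl = 1 / (1 + 0.3981) = 0.7153.
(a) OCl⁻ = (1 − 0.7153) × 7.24 ppm = 2.062 ppm.

(b) Volume: 34.6 m³ = 34,600 L.
(b) [OCl⁻]/[HOCl] = 10^(pH − pKa) = 10^(7.04 − 7.48) = 0.3631; fraction as HOCl = 1/(1 + 0.3631) = 0.7336.
(b) Free chlorine required for 1.68 ppm HOCl: 1.68 / 0.7336 = 2.29 ppm.
(b) FC to add: 2.29 − 0.3 = 1.99 mg/L as Cl₂.
(b) Cl₂ equivalent: 1.99 mg/L × 34,600 L = 68.85 g.
(b) Product at 65.5% available Cl: 68.85 / 0.655 = 105.1 g.

(a) 2.06 ppm; (b) 105 g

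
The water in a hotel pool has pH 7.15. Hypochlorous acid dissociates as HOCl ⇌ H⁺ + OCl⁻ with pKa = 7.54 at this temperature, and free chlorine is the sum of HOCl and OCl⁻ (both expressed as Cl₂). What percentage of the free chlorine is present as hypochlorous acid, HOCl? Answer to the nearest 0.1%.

[OCl⁻]/[HOCl] = 10^(pH − pKa) = 10^(7.15 − 7.54) = 10^-0.39 = 0.4074.
Fraction as HOCl = 1 / (1 + 0.4074) = 0.7105.

71.1%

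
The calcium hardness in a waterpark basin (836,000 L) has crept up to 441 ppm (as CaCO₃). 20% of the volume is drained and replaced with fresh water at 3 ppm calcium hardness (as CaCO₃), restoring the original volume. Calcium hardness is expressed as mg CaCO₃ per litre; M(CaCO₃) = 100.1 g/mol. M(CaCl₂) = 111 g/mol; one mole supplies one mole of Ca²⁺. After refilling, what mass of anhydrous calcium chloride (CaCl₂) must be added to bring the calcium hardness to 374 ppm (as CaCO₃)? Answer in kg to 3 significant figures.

19.1 kg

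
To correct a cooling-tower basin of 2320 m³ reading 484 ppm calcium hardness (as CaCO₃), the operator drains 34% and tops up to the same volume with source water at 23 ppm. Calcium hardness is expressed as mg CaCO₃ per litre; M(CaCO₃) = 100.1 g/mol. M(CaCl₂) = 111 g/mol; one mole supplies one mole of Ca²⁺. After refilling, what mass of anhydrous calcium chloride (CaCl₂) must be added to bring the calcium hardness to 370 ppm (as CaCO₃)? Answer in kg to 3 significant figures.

110 kg

Volume: 2320 m³ = 2,320,000 L.
After draining 34% and refilling: 484 × 0.66 + 23 × 0.34 = 327.26 ppm.
Deficit to target: 370 − 327.26 = 42.74 mg/L.
As CaCO₃: 42.74 mg/L × 2,320,000 L = 99,160 g; ÷ 100.1 = 990.6 mol Ca²⁺.
Mass: 990.6 × 111 = 110,000 g.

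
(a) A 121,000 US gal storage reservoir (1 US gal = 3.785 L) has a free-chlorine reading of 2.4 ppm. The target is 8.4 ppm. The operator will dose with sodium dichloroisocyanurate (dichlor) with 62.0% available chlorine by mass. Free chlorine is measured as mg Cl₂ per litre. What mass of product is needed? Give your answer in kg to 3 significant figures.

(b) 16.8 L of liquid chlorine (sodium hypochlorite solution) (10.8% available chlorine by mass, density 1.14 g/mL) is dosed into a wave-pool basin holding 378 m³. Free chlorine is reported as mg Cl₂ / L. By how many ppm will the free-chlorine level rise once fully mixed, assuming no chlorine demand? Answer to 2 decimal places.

(a) Volume: 121,000 US gal × 3.785 L/gal = 457,985 L.
(a) Chlorine deficit: 8.4 − 2.4 = 6 ppm = 6 mg/L as Cl₂.
(a) Cl₂ equivalent needed: 6 mg/L × 457,985 L = 2,748,000 mg = 2748 g.
(a) Product at 62.0% available chlorine: 2748 / 0.62 = 4432 g.

(b) Volume: 378 m³ = 378,000 L.
(b) Mass of solution: 16.8 L × 1000 mL/L × 1.14 g/mL = 19,150 g.
(b) Available chlorine delivered: 19,150 g × 0.108 = 2068 g as Cl₂.
(b) Concentration rise: 2068 g / 378,000 L = 5.472 mg/L = 5.47 ppm.

(a) 4.43 kg; (b) 5.47 ppm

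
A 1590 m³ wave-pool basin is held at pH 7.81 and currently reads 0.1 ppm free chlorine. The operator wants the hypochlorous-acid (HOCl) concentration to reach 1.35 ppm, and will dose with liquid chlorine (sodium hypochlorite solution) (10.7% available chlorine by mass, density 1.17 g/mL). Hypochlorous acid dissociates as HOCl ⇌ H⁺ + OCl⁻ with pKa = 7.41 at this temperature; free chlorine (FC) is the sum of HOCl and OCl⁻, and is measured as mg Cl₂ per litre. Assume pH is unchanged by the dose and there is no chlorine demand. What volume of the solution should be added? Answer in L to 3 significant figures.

58.9 L

Volume: 1590 m³ = 1,590,000 L.
[OCl⁻]/[HOCl] = 10^(pH − pKa) = 10^(7.81 − 7.41) = 2.512; fraction as HOCl = 1/(1 + 2.512) = 0.2847.
Free chlorine required for 1.35 ppm HOCl: 1.35 / 0.2847 = 4.741 ppm.
FC to add: 4.741 − 0.1 = 4.641 mg/L as Cl₂.
Cl₂ equivalent: 4.641 mg/L × 1,590,000 L = 7379 g.
Product at 10.7% available Cl: 7379 / 0.107 = 68,970 g.
Volume: 68,970 g ÷ 1.17 g/mL = 58,940 mL.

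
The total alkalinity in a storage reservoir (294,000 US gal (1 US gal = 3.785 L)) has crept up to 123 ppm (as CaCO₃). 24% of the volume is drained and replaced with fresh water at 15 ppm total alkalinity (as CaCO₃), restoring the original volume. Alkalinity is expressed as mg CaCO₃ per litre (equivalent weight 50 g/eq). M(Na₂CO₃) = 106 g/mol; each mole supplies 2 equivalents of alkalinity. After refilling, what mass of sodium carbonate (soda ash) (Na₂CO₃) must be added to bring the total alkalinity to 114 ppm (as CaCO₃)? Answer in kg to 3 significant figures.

Volume: 294,000 US gal × 3.785 L/gal = 1,112,790 L.
After draining 24% and refilling: 123 × 0.76 + 15 × 0.24 = 97.08 ppm.
Deficit to target: 114 − 97.08 = 16.92 mg/L.
As CaCO₃: 16.92 mg/L × 1,112,790 L = 18,830 g; ÷ 50 g/eq ÷ 2 = 188.3 mol Na₂CO₃.
Mass: 188.3 × 106 = 19,960 g.

20.0 kg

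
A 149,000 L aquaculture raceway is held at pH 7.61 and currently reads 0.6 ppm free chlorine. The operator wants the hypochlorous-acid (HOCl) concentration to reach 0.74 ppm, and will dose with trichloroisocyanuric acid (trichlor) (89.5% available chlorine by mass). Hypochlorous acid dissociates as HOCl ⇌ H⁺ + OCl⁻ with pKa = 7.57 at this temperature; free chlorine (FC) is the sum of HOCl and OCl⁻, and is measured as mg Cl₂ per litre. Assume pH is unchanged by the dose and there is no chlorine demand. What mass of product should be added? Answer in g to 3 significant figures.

158 g

[OCl⁻]/[HOCl] = 10^(pH − pKa) = 10^(7.61 − 7.57) = 1.096; fraction as HOCl = 1/(1 + 1.096) = 0.477.
Free chlorine required for 0.74 ppm HOCl: 0.74 / 0.477 = 1.551 ppm.
FC to add: 1.551 − 0.6 = 0.9514 mg/L as Cl₂.
Cl₂ equivalent: 0.9514 mg/L × 149,000 L = 141.8 g.
Product at 89.5% available Cl: 141.8 / 0.895 = 158.4 g.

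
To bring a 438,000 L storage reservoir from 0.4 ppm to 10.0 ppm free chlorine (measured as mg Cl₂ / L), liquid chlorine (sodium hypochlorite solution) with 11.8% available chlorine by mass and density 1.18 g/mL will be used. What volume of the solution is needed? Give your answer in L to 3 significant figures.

30.2 L

Chlorine deficit: 10.0 − 0.4 = 9.6 ppm = 9.6 mg/L as Cl₂.
Cl₂ equivalent needed: 9.6 mg/L × 438,000 L = 4,205,000 mg = 4205 g.
Product at 11.8% available chlorine: 4205 / 0.118 = 35,630 g.
Volume at density 1.18 g/mL: 35,630 g ÷ 1.18 g/mL = 30,200 mL.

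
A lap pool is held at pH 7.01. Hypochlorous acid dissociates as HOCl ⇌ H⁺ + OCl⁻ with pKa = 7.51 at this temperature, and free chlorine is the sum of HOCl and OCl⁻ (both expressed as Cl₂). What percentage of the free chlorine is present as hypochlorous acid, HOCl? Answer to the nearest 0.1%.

[OCl⁻]/[HOCl] = 10^(pH − pKa) = 10^(7.01 − 7.51) = 10^-0.50 = 0.3162.
Fraction as HOCl = 1 / (1 + 0.3162) = 0.7597.

76.0%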